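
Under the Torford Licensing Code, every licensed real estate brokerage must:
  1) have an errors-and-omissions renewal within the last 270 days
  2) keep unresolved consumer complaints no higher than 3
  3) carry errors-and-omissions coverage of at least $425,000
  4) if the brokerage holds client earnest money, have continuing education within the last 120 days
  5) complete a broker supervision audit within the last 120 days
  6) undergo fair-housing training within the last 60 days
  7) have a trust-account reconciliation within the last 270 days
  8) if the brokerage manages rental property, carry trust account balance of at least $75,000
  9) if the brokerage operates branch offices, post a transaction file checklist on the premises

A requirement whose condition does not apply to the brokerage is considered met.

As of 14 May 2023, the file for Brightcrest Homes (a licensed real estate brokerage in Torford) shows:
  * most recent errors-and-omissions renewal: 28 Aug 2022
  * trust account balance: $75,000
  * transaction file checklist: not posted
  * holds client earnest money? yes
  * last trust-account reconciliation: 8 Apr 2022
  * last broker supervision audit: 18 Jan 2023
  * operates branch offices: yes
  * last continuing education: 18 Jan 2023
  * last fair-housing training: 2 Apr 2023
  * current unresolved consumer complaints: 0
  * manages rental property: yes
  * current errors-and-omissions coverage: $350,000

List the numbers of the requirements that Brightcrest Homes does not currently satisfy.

3, 7, 9

1. errors-and-omissions renewal 259 days ago vs limit 270 → met
2. unresolved consumer complaints 0 ≤ 3 → met
3. errors-and-omissions coverage $350,000 < $425,000 → not met
4. condition 'holds client earnest money' holds; continuing education 116 days ago vs limit 120 → met
5. broker supervision audit 116 days ago vs limit 120 → met
6. fair-housing training 42 days ago vs limit 60 → met
7. trust-account reconciliation 401 days ago vs limit 270 → not met
8. condition 'manages rental property' holds; trust account balance $75,000 ≥ $75,000 → met
9. condition 'operates branch offices' holds; transaction file checklist absent → not met
Not met: 3, 7, 9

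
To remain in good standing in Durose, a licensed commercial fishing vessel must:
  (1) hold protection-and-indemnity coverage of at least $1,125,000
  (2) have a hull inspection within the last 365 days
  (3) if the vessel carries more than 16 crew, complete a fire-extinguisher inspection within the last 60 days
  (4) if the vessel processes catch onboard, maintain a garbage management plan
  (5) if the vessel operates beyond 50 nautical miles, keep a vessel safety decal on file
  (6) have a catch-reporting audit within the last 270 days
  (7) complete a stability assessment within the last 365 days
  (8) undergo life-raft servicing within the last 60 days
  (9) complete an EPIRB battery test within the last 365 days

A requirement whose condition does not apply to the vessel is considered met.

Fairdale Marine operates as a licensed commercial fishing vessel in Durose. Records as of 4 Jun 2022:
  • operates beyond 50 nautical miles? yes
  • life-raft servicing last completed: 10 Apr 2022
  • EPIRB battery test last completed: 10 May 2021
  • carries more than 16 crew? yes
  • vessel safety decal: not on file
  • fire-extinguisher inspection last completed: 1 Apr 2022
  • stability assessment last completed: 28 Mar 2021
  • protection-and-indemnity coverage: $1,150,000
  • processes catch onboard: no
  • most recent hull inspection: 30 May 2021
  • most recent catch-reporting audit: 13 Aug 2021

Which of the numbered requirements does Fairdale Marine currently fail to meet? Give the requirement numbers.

1. protection-and-indemnity coverage $1,150,000 ≥ $1,125,000 → met
2. hull inspection 370 days ago vs limit 365 → not met
3. condition 'carries more than 16 crew' holds; fire-extinguisher inspection 64 days ago vs limit 60 → not met
4. condition 'processes catch onboard' does not hold → requirement n/a → met
5. condition 'operates beyond 50 nautical miles' holds; vessel safety decal absent → not met
6. catch-reporting audit 295 days ago vs limit 270 → not met
7. stability assessment 433 days ago vs limit 365 → not met
8. life-raft servicing 55 days ago vs limit 60 → met
9. EPIRB battery test 390 days ago vs limit 365 → not met
Not met: 2, 3, 5, 6, 7, 9

2, 3, 5, 6, 7, 9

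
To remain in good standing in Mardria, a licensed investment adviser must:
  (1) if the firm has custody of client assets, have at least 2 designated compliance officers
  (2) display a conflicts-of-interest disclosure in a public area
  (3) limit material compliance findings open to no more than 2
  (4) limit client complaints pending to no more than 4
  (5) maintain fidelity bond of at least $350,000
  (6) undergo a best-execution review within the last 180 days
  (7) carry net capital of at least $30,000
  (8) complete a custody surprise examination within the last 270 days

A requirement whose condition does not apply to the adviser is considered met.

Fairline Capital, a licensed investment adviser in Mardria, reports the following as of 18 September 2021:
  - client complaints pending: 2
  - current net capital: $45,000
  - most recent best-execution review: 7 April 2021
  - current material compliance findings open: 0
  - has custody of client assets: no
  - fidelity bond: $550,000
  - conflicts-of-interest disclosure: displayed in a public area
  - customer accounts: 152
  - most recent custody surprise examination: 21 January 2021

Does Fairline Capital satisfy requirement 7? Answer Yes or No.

7. net capital $45,000 ≥ $30,000 → met

Yes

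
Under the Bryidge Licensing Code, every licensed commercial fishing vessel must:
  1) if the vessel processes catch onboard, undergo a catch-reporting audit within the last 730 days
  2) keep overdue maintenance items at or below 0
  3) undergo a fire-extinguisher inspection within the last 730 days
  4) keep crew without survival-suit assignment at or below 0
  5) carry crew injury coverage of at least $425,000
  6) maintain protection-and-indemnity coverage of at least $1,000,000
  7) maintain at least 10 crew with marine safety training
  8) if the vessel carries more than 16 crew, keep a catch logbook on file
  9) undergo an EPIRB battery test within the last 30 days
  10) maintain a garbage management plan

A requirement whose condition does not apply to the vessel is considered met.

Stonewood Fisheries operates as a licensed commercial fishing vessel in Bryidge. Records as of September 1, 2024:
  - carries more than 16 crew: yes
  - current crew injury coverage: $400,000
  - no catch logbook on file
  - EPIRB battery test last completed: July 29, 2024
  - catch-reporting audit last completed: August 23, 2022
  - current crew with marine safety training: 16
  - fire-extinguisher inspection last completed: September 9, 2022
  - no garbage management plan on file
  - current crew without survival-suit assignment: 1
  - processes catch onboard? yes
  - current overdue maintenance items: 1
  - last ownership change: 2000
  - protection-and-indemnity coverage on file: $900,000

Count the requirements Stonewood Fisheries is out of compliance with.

8

1. condition 'processes catch onboard' holds; catch-reporting audit 740 days ago vs limit 730 → not met
2. overdue maintenance items 1 > 0 → not met
3. fire-extinguisher inspection 723 days ago vs limit 730 → met
4. crew without survival-suit assignment 1 > 0 → not met
5. crew injury coverage $400,000 < $425,000 → not met
6. protection-and-indemnity coverage $900,000 < $1,000,000 → not met
7. crew with marine safety training 16 ≥ 10 → met
8. condition 'carries more than 16 crew' holds; catch logbook absent → not met
9. EPIRB battery test 34 days ago vs limit 30 → not met
10. garbage management plan absent → not met
Not met: 8 of 10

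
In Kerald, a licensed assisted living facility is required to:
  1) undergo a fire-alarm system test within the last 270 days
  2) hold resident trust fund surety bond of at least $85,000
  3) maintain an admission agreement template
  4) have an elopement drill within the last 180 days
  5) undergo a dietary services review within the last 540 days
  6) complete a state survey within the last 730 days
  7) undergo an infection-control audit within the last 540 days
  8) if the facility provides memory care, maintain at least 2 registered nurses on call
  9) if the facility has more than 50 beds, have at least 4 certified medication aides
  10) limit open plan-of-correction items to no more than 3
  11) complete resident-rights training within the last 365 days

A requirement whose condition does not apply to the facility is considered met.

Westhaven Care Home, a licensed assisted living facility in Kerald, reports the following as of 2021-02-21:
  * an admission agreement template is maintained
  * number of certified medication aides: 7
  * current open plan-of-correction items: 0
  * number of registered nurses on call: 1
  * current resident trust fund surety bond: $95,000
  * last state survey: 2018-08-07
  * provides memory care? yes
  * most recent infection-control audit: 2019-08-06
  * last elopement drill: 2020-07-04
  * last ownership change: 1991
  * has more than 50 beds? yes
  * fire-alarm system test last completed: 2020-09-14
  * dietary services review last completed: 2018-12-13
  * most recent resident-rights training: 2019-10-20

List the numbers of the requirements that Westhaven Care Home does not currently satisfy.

4, 5, 6, 7, 8, 11

1. fire-alarm system test 160 days ago vs limit 270 → met
2. resident trust fund surety bond $95,000 ≥ $85,000 → met
3. admission agreement template present → met
4. elopement drill 232 days ago vs limit 180 → not met
5. dietary services review 801 days ago vs limit 540 → not met
6. state survey 929 days ago vs limit 730 → not met
7. infection-control audit 565 days ago vs limit 540 → not met
8. condition 'provides memory care' holds; registered nurses on call 1 < 2 → not met
9. condition 'has more than 50 beds' holds; certified medication aides 7 ≥ 4 → met
10. open plan-of-correction items 0 ≤ 3 → met
11. resident-rights training 490 days ago vs limit 365 → not met
Not met: 4, 5, 6, 7, 8, 11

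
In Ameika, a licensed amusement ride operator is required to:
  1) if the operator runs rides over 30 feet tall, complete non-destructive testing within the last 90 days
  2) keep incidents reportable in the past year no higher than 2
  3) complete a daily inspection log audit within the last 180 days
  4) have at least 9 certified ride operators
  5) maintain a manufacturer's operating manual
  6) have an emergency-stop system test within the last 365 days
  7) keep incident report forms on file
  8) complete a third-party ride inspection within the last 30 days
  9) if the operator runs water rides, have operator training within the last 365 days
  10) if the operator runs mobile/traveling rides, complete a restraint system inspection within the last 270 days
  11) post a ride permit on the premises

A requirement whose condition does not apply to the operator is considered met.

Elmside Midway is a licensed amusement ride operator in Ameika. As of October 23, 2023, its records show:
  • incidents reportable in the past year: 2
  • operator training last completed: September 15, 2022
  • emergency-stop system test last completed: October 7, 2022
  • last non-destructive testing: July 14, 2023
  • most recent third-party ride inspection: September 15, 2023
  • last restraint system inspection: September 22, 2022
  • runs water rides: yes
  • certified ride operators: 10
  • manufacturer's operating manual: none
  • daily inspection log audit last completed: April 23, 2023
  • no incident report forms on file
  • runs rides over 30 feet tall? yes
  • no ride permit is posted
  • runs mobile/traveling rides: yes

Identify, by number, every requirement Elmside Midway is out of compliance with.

1. condition 'runs rides over 30 feet tall' holds; non-destructive testing 101 days ago vs limit 90 → not met
2. incidents reportable in the past year 2 ≤ 2 → met
3. daily inspection log audit 183 days ago vs limit 180 → not met
4. certified ride operators 10 ≥ 9 → met
5. manufacturer's operating manual absent → not met
6. emergency-stop system test 381 days ago vs limit 365 → not met
7. incident report forms absent → not met
8. third-party ride inspection 38 days ago vs limit 30 → not met
9. condition 'runs water rides' holds; operator training 403 days ago vs limit 365 → not met
10. condition 'runs mobile/traveling rides' holds; restraint system inspection 396 days ago vs limit 270 → not met
11. ride permit absent → not met
Not met: 1, 3, 5, 6, 7, 8, 9, 10, 11

1, 3, 5, 6, 7, 8, 9, 10, 11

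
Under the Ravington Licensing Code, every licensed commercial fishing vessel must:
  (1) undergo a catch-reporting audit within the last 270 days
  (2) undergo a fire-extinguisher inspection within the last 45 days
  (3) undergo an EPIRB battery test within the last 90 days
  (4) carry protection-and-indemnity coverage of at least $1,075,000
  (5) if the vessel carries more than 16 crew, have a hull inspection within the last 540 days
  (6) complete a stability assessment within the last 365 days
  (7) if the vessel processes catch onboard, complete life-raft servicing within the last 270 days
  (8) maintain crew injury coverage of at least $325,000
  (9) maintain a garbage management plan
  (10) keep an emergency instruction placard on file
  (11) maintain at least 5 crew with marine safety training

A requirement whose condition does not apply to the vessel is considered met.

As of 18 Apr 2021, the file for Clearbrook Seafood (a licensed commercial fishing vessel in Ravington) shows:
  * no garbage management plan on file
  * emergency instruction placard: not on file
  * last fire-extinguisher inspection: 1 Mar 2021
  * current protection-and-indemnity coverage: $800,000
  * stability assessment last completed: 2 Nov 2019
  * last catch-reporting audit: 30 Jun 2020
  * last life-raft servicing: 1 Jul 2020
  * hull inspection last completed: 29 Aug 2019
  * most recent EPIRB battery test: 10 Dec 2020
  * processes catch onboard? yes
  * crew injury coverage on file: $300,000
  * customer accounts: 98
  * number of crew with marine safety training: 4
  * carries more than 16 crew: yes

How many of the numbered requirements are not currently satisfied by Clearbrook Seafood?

1. catch-reporting audit 292 days ago vs limit 270 → not met
2. fire-extinguisher inspection 48 days ago vs limit 45 → not met
3. EPIRB battery test 129 days ago vs limit 90 → not met
4. protection-and-indemnity coverage $800,000 < $1,075,000 → not met
5. condition 'carries more than 16 crew' holds; hull inspection 598 days ago vs limit 540 → not met
6. stability assessment 533 days ago vs limit 365 → not met
7. condition 'processes catch onboard' holds; life-raft servicing 291 days ago vs limit 270 → not met
8. crew injury coverage $300,000 < $325,000 → not met
9. garbage management plan absent → not met
10. emergency instruction placard absent → not met
11. crew with marine safety training 4 < 5 → not met
Not met: 11 of 11

11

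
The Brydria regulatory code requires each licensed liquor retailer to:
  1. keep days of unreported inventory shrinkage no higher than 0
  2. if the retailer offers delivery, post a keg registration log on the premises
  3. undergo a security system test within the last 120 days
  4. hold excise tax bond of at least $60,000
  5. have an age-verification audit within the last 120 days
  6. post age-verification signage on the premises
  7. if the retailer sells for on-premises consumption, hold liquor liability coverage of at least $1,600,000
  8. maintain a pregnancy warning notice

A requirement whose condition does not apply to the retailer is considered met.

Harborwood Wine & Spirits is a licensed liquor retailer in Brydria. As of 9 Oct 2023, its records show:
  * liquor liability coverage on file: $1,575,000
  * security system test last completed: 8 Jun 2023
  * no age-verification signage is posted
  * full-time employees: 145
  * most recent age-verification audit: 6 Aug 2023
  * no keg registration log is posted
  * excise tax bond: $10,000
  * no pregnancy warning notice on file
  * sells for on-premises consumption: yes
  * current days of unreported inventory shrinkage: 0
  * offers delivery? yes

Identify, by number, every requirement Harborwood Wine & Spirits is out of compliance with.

2, 3, 4, 6, 7, 8

1. days of unreported inventory shrinkage 0 ≤ 0 → met
2. condition 'offers delivery' holds; keg registration log absent → not met
3. security system test 123 days ago vs limit 120 → not met
4. excise tax bond $10,000 < $60,000 → not met
5. age-verification audit 64 days ago vs limit 120 → met
6. age-verification signage absent → not met
7. condition 'sells for on-premises consumption' holds; liquor liability coverage $1,575,000 < $1,600,000 → not met
8. pregnancy warning notice absent → not met
Not met: 2, 3, 4, 6, 7, 8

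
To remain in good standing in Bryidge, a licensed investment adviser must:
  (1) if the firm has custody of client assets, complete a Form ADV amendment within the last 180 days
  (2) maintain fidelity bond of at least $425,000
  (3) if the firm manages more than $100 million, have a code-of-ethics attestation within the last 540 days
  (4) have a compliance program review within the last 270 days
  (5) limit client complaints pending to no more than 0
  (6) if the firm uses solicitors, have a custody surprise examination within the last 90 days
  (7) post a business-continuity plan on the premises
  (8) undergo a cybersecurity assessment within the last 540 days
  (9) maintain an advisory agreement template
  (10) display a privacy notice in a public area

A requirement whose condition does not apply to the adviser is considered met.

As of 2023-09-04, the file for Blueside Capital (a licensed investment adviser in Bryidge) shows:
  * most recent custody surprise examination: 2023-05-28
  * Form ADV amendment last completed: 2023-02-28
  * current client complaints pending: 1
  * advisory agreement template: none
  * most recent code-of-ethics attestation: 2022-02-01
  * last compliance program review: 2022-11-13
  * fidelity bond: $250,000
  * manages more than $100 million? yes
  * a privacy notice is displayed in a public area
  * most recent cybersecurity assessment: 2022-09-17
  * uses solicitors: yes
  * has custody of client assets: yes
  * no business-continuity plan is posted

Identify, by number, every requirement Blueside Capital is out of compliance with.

1. condition 'has custody of client assets' holds; Form ADV amendment 188 days ago vs limit 180 → not met
2. fidelity bond $250,000 < $425,000 → not met
3. condition 'manages more than $100 million' holds; code-of-ethics attestation 580 days ago vs limit 540 → not met
4. compliance program review 295 days ago vs limit 270 → not met
5. client complaints pending 1 > 0 → not met
6. condition 'uses solicitors' holds; custody surprise examination 99 days ago vs limit 90 → not met
7. business-continuity plan absent → not met
8. cybersecurity assessment 352 days ago vs limit 540 → met
9. advisory agreement template absent → not met
10. privacy notice present → met
Not met: 1, 2, 3, 4, 5, 6, 7, 9

1, 2, 3, 4, 5, 6, 7, 9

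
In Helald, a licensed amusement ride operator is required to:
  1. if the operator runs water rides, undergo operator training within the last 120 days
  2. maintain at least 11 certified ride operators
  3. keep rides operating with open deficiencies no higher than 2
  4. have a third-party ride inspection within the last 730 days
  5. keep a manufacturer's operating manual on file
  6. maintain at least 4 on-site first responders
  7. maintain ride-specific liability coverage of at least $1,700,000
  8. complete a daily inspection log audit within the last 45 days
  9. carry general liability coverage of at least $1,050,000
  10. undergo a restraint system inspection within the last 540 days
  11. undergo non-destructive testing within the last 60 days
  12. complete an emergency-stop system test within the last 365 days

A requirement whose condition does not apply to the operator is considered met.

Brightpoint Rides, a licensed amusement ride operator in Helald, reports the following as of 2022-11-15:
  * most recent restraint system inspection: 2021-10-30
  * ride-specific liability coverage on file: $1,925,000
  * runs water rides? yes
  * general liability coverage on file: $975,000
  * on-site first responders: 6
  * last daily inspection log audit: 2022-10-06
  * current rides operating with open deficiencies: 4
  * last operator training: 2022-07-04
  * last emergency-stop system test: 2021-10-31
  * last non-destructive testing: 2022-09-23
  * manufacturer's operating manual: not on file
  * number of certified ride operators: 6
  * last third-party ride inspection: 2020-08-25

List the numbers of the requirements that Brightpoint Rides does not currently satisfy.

1. condition 'runs water rides' holds; operator training 134 days ago vs limit 120 → not met
2. certified ride operators 6 < 11 → not met
3. rides operating with open deficiencies 4 > 2 → not met
4. third-party ride inspection 812 days ago vs limit 730 → not met
5. manufacturer's operating manual absent → not met
6. on-site first responders 6 ≥ 4 → met
7. ride-specific liability coverage $1,925,000 ≥ $1,700,000 → met
8. daily inspection log audit 40 days ago vs limit 45 → met
9. general liability coverage $975,000 < $1,050,000 → not met
10. restraint system inspection 381 days ago vs limit 540 → met
11. non-destructive testing 53 days ago vs limit 60 → met
12. emergency-stop system test 380 days ago vs limit 365 → not met
Not met: 1, 2, 3, 4, 5, 9, 12

1, 2, 3, 4, 5, 9, 12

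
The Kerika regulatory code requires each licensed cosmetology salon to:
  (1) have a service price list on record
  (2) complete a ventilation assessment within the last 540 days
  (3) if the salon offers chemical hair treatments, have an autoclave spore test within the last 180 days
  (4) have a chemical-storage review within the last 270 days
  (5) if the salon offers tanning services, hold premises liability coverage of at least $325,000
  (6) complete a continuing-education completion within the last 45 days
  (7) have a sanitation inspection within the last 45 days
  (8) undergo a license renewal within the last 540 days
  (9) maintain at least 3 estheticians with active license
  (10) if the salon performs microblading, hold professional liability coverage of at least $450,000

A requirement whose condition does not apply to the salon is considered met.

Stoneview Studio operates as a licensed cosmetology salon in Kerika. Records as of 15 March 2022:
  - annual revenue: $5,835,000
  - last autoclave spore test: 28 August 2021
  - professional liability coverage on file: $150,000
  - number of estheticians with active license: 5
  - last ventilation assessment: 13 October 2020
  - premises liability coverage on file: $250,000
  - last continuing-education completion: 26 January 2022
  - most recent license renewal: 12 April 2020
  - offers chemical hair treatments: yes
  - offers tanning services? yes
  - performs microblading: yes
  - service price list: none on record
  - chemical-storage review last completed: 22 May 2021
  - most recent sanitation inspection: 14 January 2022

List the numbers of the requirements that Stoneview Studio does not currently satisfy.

1. service price list absent → not met
2. ventilation assessment 518 days ago vs limit 540 → met
3. condition 'offers chemical hair treatments' holds; autoclave spore test 199 days ago vs limit 180 → not met
4. chemical-storage review 297 days ago vs limit 270 → not met
5. condition 'offers tanning services' holds; premises liability coverage $250,000 < $325,000 → not met
6. continuing-education completion 48 days ago vs limit 45 → not met
7. sanitation inspection 60 days ago vs limit 45 → not met
8. license renewal 702 days ago vs limit 540 → not met
9. estheticians with active license 5 ≥ 3 → met
10. condition 'performs microblading' holds; professional liability coverage $150,000 < $450,000 → not met
Not met: 1, 3, 4, 5, 6, 7, 8, 10

1, 3, 4, 5, 6, 7, 8, 10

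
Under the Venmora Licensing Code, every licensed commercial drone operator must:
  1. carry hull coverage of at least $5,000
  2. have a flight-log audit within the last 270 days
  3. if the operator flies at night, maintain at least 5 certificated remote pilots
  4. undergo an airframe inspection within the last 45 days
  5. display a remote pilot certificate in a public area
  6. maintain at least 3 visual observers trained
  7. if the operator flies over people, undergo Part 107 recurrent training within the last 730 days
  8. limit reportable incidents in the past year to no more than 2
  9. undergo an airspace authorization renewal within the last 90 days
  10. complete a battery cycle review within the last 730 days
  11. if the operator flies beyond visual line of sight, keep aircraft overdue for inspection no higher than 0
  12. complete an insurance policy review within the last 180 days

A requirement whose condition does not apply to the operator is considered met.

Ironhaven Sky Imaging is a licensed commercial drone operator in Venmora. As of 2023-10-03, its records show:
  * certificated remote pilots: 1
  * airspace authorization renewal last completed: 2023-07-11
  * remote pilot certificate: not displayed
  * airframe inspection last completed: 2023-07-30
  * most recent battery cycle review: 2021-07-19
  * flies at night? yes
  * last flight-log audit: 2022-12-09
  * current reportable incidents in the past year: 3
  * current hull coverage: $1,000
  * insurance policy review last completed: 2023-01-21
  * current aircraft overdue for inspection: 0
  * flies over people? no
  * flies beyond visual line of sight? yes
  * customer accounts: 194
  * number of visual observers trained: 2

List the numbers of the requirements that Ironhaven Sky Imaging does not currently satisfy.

1. hull coverage $1,000 < $5,000 → not met
2. flight-log audit 298 days ago vs limit 270 → not met
3. condition 'flies at night' holds; certificated remote pilots 1 < 5 → not met
4. airframe inspection 65 days ago vs limit 45 → not met
5. remote pilot certificate absent → not met
6. visual observers trained 2 < 3 → not met
7. condition 'flies over people' does not hold → requirement n/a → met
8. reportable incidents in the past year 3 > 2 → not met
9. airspace authorization renewal 84 days ago vs limit 90 → met
10. battery cycle review 806 days ago vs limit 730 → not met
11. condition 'flies beyond visual line of sight' holds; aircraft overdue for inspection 0 ≤ 0 → met
12. insurance policy review 255 days ago vs limit 180 → not met
Not met: 1, 2, 3, 4, 5, 6, 8, 10, 12

1, 2, 3, 4, 5, 6, 8, 10, 12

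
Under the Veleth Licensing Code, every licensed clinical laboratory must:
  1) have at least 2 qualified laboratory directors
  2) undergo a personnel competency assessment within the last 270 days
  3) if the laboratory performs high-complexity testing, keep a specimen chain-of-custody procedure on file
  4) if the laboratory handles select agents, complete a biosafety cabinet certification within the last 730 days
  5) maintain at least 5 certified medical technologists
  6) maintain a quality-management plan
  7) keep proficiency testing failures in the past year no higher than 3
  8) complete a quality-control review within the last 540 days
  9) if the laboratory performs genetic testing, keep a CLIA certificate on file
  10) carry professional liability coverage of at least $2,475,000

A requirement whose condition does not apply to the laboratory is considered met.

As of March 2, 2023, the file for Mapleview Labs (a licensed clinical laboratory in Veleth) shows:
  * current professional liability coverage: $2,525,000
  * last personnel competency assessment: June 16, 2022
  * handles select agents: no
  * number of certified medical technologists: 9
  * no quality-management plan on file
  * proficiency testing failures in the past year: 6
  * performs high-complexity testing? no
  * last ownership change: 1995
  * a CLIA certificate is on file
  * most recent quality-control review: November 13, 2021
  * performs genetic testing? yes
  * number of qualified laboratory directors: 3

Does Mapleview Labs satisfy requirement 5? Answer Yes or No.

Yes

5. certified medical technologists 9 ≥ 5 → met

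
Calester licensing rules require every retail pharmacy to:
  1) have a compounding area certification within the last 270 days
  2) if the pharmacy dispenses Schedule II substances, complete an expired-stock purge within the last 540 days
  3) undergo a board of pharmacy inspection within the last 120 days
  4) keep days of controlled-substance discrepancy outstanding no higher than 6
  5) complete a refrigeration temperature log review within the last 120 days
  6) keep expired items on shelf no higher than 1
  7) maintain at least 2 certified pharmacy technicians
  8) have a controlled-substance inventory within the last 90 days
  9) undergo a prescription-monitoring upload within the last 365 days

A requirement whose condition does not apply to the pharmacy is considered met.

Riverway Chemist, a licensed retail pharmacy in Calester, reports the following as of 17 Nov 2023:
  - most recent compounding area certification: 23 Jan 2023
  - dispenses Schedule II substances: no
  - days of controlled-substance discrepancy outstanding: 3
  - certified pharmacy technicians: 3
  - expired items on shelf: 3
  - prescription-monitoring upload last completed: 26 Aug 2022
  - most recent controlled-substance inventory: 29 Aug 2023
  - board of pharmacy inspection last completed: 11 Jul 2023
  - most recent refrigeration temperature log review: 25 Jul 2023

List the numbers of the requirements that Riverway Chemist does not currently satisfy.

1, 3, 6, 9

1. compounding area certification 298 days ago vs limit 270 → not met
2. condition 'dispenses Schedule II substances' does not hold → requirement n/a → met
3. board of pharmacy inspection 129 days ago vs limit 120 → not met
4. days of controlled-substance discrepancy outstanding 3 ≤ 6 → met
5. refrigeration temperature log review 115 days ago vs limit 120 → met
6. expired items on shelf 3 > 1 → not met
7. certified pharmacy technicians 3 ≥ 2 → met
8. controlled-substance inventory 80 days ago vs limit 90 → met
9. prescription-monitoring upload 448 days ago vs limit 365 → not met
Not met: 1, 3, 6, 9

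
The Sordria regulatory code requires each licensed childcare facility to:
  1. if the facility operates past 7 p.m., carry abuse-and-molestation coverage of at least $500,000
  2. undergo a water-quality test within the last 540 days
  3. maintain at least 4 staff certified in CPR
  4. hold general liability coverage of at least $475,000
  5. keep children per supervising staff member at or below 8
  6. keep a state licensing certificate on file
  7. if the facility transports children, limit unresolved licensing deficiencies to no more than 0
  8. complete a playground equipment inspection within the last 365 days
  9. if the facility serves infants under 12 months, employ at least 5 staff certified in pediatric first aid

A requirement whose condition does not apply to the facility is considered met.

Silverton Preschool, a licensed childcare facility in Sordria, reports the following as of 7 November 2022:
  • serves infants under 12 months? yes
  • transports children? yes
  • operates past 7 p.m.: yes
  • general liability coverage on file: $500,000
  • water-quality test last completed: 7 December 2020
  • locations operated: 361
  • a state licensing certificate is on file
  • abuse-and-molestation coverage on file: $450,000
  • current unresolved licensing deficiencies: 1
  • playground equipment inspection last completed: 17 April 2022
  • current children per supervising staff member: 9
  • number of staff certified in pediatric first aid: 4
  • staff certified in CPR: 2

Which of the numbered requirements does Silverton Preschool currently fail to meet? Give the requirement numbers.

1, 2, 3, 5, 7, 9

1. condition 'operates past 7 p.m.' holds; abuse-and-molestation coverage $450,000 < $500,000 → not met
2. water-quality test 700 days ago vs limit 540 → not met
3. staff certified in CPR 2 < 4 → not met
4. general liability coverage $500,000 ≥ $475,000 → met
5. children per supervising staff member 9 > 8 → not met
6. state licensing certificate present → met
7. condition 'transports children' holds; unresolved licensing deficiencies 1 > 0 → not met
8. playground equipment inspection 204 days ago vs limit 365 → met
9. condition 'serves infants under 12 months' holds; staff certified in pediatric first aid 4 < 5 → not met
Not met: 1, 2, 3, 5, 7, 9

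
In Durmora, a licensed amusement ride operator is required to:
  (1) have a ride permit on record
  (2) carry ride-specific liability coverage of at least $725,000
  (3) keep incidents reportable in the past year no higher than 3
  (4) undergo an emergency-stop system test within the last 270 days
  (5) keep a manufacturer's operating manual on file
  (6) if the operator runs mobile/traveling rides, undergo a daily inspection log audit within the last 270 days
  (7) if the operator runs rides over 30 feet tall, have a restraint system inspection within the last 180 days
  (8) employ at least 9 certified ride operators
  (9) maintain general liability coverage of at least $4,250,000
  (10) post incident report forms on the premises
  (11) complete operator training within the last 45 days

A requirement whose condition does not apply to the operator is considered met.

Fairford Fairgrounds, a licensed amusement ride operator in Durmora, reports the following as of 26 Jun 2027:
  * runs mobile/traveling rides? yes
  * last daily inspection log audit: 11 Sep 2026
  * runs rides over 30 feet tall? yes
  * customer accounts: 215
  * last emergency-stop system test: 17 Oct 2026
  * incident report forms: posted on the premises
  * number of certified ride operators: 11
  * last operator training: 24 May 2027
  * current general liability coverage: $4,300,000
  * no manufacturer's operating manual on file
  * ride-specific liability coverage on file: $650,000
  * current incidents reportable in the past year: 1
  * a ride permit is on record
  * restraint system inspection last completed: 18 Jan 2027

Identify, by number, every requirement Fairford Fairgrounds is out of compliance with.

1. ride permit present → met
2. ride-specific liability coverage $650,000 < $725,000 → not met
3. incidents reportable in the past year 1 ≤ 3 → met
4. emergency-stop system test 252 days ago vs limit 270 → met
5. manufacturer's operating manual absent → not met
6. condition 'runs mobile/traveling rides' holds; daily inspection log audit 288 days ago vs limit 270 → not met
7. condition 'runs rides over 30 feet tall' holds; restraint system inspection 159 days ago vs limit 180 → met
8. certified ride operators 11 ≥ 9 → met
9. general liability coverage $4,300,000 ≥ $4,250,000 → met
10. incident report forms present → met
11. operator training 33 days ago vs limit 45 → met
Not met: 2, 5, 6

2, 5, 6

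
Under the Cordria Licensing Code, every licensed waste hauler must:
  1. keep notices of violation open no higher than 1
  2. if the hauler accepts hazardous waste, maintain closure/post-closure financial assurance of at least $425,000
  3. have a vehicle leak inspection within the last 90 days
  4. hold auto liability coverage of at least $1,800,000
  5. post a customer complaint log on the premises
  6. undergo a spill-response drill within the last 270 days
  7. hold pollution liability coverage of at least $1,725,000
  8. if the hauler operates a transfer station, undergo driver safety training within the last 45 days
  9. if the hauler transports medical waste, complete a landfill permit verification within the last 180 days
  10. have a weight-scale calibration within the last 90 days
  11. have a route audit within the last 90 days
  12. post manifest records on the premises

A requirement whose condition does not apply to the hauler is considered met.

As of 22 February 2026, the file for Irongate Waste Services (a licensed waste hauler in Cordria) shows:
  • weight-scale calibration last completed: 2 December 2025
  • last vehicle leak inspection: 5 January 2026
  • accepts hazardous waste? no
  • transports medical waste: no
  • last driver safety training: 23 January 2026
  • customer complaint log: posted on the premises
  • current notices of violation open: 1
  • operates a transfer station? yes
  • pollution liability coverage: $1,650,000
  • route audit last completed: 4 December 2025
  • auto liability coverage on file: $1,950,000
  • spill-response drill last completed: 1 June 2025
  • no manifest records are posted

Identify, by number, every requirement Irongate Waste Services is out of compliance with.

1. notices of violation open 1 ≤ 1 → met
2. condition 'accepts hazardous waste' does not hold → requirement n/a → met
3. vehicle leak inspection 48 days ago vs limit 90 → met
4. auto liability coverage $1,950,000 ≥ $1,800,000 → met
5. customer complaint log present → met
6. spill-response drill 266 days ago vs limit 270 → met
7. pollution liability coverage $1,650,000 < $1,725,000 → not met
8. condition 'operates a transfer station' holds; driver safety training 30 days ago vs limit 45 → met
9. condition 'transports medical waste' does not hold → requirement n/a → met
10. weight-scale calibration 82 days ago vs limit 90 → met
11. route audit 80 days ago vs limit 90 → met
12. manifest records absent → not met
Not met: 7, 12

7, 12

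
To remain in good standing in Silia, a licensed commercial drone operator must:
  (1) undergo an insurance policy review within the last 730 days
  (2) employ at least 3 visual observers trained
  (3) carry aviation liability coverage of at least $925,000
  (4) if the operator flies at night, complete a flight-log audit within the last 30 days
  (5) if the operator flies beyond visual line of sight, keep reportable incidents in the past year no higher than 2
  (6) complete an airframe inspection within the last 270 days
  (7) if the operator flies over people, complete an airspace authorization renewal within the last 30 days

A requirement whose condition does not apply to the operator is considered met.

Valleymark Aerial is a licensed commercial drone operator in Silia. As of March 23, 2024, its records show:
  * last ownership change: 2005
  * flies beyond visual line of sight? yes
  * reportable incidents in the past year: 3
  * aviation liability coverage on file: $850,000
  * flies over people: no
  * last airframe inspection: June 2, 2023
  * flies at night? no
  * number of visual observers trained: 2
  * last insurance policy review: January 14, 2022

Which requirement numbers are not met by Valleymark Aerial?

1. insurance policy review 799 days ago vs limit 730 → not met
2. visual observers trained 2 < 3 → not met
3. aviation liability coverage $850,000 < $925,000 → not met
4. condition 'flies at night' does not hold → requirement n/a → met
5. condition 'flies beyond visual line of sight' holds; reportable incidents in the past year 3 > 2 → not met
6. airframe inspection 295 days ago vs limit 270 → not met
7. condition 'flies over people' does not hold → requirement n/a → met
Not met: 1, 2, 3, 5, 6

1, 2, 3, 5, 6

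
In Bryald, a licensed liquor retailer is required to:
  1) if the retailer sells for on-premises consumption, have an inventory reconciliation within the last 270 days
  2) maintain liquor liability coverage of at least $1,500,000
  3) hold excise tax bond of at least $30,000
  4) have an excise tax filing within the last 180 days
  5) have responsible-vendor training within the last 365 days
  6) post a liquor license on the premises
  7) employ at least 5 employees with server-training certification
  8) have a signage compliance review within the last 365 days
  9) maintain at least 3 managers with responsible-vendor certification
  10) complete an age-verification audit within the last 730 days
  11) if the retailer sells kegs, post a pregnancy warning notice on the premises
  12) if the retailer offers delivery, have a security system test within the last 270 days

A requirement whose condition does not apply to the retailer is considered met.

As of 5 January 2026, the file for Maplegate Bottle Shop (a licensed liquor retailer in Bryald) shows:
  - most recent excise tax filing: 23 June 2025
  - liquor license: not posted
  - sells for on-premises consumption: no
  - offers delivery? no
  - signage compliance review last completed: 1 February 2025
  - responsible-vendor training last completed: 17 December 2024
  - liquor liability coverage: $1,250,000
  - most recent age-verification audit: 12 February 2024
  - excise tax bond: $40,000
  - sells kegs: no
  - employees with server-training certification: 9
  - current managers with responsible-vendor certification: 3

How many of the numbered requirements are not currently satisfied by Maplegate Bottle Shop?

1. condition 'sells for on-premises consumption' does not hold → requirement n/a → met
2. liquor liability coverage $1,250,000 < $1,500,000 → not met
3. excise tax bond $40,000 ≥ $30,000 → met
4. excise tax filing 196 days ago vs limit 180 → not met
5. responsible-vendor training 384 days ago vs limit 365 → not met
6. liquor license absent → not met
7. employees with server-training certification 9 ≥ 5 → met
8. signage compliance review 338 days ago vs limit 365 → met
9. managers with responsible-vendor certification 3 ≥ 3 → met
10. age-verification audit 693 days ago vs limit 730 → met
11. condition 'sells kegs' does not hold → requirement n/a → met
12. condition 'offers delivery' does not hold → requirement n/a → met
Not met: 4 of 12

4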